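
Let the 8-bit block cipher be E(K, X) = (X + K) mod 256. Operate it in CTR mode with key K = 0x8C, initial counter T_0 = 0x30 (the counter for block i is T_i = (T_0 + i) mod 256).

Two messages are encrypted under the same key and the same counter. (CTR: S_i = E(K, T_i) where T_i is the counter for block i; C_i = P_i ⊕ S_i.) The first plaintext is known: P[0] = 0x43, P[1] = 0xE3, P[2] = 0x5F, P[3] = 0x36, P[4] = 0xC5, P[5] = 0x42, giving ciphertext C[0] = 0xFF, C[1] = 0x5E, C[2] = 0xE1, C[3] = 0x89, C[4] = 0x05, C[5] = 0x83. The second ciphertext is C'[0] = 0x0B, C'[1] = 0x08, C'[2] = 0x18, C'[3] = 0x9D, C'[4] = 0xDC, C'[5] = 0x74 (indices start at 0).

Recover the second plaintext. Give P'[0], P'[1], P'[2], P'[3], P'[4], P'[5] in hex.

In CTR with a reused counter, both messages share the same keystream S_i, so C_i ⊕ C'_i = P_i ⊕ P'_i and thus P'_i = P_i ⊕ C_i ⊕ C'_i.
P'[0]: 0x43 ⊕ 0xFF ⊕ 0x0B = 0xB7.
P'[1]: 0xE3 ⊕ 0x5E ⊕ 0x08 = 0xB5.
P'[2]: 0x5F ⊕ 0xE1 ⊕ 0x18 = 0xA6.
P'[3]: 0x36 ⊕ 0x89 ⊕ 0x9D = 0x22.
P'[4]: 0xC5 ⊕ 0x05 ⊕ 0xDC = 0x1C.
P'[5]: 0x42 ⊕ 0x83 ⊕ 0x74 = 0xB5.

P'[0] = 0xB7, P'[1] = 0xB5, P'[2] = 0xA6, P'[3] = 0x22, P'[4] = 0x1C, P'[5] = 0xB5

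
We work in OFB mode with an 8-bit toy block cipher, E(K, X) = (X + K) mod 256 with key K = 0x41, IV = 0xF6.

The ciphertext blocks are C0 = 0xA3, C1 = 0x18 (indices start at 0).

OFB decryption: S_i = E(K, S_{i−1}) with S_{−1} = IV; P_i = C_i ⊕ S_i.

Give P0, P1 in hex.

P0 = 0x94, P1 = 0x60

P0: S = E(K, 0xF6) = 0x37; 0xA3 ⊕ 0x37 = 0x94.
P1: S = E(K, 0x37) = 0x78; 0x18 ⊕ 0x78 = 0x60.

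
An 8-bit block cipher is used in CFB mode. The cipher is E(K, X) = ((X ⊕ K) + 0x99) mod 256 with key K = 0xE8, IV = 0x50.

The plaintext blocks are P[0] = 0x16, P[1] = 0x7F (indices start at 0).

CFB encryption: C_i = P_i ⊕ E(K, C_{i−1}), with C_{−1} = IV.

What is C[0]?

C[0]: E(K, 0x50) = 0x51; 0x16 ⊕ 0x51 = 0x47.

C[0] = 0x47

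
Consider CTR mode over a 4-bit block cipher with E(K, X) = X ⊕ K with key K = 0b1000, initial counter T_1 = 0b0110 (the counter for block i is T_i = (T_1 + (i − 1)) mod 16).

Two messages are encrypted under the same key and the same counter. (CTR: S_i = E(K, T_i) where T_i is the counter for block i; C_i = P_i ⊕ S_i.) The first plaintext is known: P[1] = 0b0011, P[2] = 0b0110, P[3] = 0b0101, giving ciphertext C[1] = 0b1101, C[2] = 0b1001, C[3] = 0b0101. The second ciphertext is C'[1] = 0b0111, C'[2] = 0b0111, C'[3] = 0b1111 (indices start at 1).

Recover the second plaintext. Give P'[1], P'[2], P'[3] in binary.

In CTR with a reused counter, both messages share the same keystream S_i, so C_i ⊕ C'_i = P_i ⊕ P'_i and thus P'_i = P_i ⊕ C_i ⊕ C'_i.
P'[1]: 0b0011 ⊕ 0b1101 ⊕ 0b0111 = 0b1001.
P'[2]: 0b0110 ⊕ 0b1001 ⊕ 0b0111 = 0b1000.
P'[3]: 0b0101 ⊕ 0b0101 ⊕ 0b1111 = 0b1111.

P'[1] = 0b1001, P'[2] = 0b1000, P'[3] = 0b1111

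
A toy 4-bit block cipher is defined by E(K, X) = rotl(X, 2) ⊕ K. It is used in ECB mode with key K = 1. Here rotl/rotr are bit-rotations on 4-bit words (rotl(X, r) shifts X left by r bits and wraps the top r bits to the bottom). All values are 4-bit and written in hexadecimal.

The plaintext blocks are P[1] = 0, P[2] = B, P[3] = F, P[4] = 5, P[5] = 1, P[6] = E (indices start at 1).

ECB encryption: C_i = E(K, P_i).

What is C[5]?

C[5]: E(K, 1) = 5.

C[5] = 5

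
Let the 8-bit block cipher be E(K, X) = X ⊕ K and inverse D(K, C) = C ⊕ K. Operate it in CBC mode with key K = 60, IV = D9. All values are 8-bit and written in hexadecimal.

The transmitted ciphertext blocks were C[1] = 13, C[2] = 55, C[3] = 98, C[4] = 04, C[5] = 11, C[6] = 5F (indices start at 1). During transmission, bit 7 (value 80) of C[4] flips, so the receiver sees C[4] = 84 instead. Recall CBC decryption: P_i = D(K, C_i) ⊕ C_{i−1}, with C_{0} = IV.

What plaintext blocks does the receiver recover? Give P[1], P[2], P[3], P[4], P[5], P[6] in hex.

P[1] = AA, P[2] = 26, P[3] = AD, P[4] = 7C, P[5] = F5, P[6] = 2E

Only C[4] changed, to 84. In CBC, a change in C_i garbles P_i and flips the same bit in P_{i+1}. Decrypting the received ciphertext:
P[1]: D(K, 13) = 73; 73 ⊕ D9 = AA.
P[2]: D(K, 55) = 35; 35 ⊕ 13 = 26.
P[3]: D(K, 98) = F8; F8 ⊕ 55 = AD.
P[4]: D(K, 84) = E4; E4 ⊕ 98 = 7C.
P[5]: D(K, 11) = 71; 71 ⊕ 84 = F5.
P[6]: D(K, 5F) = 3F; 3F ⊕ 11 = 2E.
Blocks that differ from the original plaintext: P[4], P[5].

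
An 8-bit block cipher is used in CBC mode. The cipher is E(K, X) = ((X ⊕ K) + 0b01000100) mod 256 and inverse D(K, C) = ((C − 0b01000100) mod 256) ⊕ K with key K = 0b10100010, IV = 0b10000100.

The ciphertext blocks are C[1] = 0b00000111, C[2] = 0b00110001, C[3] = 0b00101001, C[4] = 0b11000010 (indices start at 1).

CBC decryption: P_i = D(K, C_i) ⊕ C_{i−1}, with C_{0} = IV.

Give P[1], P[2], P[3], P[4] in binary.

P[1] = 0b11100101, P[2] = 0b01001000, P[3] = 0b01110110, P[4] = 0b11110101

P[1]: D(K, 0b00000111) = 0b01100001; 0b01100001 ⊕ 0b10000100 = 0b11100101.
P[2]: D(K, 0b00110001) = 0b01001111; 0b01001111 ⊕ 0b00000111 = 0b01001000.
P[3]: D(K, 0b00101001) = 0b01000111; 0b01000111 ⊕ 0b00110001 = 0b01110110.
P[4]: D(K, 0b11000010) = 0b11011100; 0b11011100 ⊕ 0b00101001 = 0b11110101.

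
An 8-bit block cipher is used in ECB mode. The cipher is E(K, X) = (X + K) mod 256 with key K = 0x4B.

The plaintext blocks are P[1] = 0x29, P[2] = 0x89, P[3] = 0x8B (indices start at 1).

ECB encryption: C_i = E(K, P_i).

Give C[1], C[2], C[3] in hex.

C[1] = 0x74, C[2] = 0xD4, C[3] = 0xD6

C[1]: E(K, 0x29) = 0x74.
C[2]: E(K, 0x89) = 0xD4.
C[3]: E(K, 0x8B) = 0xD6.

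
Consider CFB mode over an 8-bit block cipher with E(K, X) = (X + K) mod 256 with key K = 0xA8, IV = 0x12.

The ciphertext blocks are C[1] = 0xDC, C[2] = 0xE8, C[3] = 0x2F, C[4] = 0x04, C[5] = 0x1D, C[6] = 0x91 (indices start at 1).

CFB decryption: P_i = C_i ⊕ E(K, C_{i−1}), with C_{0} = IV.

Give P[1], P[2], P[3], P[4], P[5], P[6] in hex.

P[1] = 0x66, P[2] = 0x6C, P[3] = 0xBF, P[4] = 0xD3, P[5] = 0xB1, P[6] = 0x54

P[1]: E(K, 0x12) = 0xBA; 0xDC ⊕ 0xBA = 0x66.
P[2]: E(K, 0xDC) = 0x84; 0xE8 ⊕ 0x84 = 0x6C.
P[3]: E(K, 0xE8) = 0x90; 0x2F ⊕ 0x90 = 0xBF.
P[4]: E(K, 0x2F) = 0xD7; 0x04 ⊕ 0xD7 = 0xD3.
P[5]: E(K, 0x04) = 0xAC; 0x1D ⊕ 0xAC = 0xB1.
P[6]: E(K, 0x1D) = 0xC5; 0x91 ⊕ 0xC5 = 0x54.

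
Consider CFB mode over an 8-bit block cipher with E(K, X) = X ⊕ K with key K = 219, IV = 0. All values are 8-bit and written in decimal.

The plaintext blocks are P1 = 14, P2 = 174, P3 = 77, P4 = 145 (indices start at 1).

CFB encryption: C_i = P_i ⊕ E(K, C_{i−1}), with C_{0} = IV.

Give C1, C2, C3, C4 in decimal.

C1: E(K, 0) = 219; 14 ⊕ 219 = 213.
C2: E(K, 213) = 14; 174 ⊕ 14 = 160.
C3: E(K, 160) = 123; 77 ⊕ 123 = 54.
C4: E(K, 54) = 237; 145 ⊕ 237 = 124.

C1 = 213, C2 = 160, C3 = 54, C4 = 124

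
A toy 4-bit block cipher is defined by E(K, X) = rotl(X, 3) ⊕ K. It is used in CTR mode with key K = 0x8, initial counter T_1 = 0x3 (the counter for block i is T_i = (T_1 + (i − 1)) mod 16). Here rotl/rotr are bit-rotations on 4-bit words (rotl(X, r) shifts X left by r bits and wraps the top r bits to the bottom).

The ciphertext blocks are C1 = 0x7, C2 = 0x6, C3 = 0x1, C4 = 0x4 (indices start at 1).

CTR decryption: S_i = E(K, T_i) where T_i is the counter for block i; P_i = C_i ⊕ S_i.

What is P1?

P1: T = 0x3, S = E(K, T) = 0x1; 0x7 ⊕ 0x1 = 0x6.

P1 = 0x6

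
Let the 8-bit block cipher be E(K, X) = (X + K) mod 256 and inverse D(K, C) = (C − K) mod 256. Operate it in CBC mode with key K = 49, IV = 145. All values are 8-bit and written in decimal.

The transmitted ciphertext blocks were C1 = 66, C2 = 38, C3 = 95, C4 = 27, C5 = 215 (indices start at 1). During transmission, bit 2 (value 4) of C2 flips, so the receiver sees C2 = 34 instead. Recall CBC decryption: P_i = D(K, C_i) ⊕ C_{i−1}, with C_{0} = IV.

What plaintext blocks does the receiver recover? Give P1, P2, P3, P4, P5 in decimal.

Only C2 changed, to 34. In CBC, a change in C_i garbles P_i and flips the same bit in P_{i+1}. Decrypting the received ciphertext:
P1: D(K, 66) = 17; 17 ⊕ 145 = 128.
P2: D(K, 34) = 241; 241 ⊕ 66 = 179.
P3: D(K, 95) = 46; 46 ⊕ 34 = 12.
P4: D(K, 27) = 234; 234 ⊕ 95 = 181.
P5: D(K, 215) = 166; 166 ⊕ 27 = 189.
Blocks that differ from the original plaintext: P2, P3.

P1 = 128, P2 = 179, P3 = 12, P4 = 181, P5 = 189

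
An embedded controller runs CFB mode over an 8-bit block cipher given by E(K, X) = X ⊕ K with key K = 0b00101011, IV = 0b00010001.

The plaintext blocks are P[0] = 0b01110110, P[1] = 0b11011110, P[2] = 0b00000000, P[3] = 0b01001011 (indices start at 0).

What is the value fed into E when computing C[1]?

0b01001100

CFB encryption: C_i = P_i ⊕ E(K, C_{i−1}), with C_{−1} = IV.
C[0]: E(K, 0b00010001) = 0b00111010; 0b01110110 ⊕ 0b00111010 = 0b01001100.
C[1]: E(K, 0b01001100) = 0b01100111; 0b11011110 ⊕ 0b01100111 = 0b10111001.
So the input to E for block [1] is 0b01001100.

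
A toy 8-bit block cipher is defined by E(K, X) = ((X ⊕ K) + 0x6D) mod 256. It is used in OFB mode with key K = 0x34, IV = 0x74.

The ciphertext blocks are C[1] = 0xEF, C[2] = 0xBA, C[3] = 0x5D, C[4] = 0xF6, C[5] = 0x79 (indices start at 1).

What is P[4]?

OFB decryption: S_i = E(K, S_{i−1}) with S_{0} = IV; P_i = C_i ⊕ S_i.
P[1]: S = E(K, 0x74) = 0xAD; 0xEF ⊕ 0xAD = 0x42.
P[2]: S = E(K, 0xAD) = 0x06; 0xBA ⊕ 0x06 = 0xBC.
P[3]: S = E(K, 0x06) = 0x9F; 0x5D ⊕ 0x9F = 0xC2.
P[4]: S = E(K, 0x9F) = 0x18; 0xF6 ⊕ 0x18 = 0xEE.

P[4] = 0xEE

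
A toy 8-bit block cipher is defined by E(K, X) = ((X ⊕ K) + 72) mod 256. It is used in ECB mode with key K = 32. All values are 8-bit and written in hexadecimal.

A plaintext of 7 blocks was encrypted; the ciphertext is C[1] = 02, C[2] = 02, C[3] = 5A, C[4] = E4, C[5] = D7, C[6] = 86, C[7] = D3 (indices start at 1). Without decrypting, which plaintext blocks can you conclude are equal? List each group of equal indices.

ECB encrypts each block independently with the same key, so equal ciphertext blocks imply equal plaintext blocks.
C[1] = C[2] = 02, so P[1] = P[2].

P[1] = P[2]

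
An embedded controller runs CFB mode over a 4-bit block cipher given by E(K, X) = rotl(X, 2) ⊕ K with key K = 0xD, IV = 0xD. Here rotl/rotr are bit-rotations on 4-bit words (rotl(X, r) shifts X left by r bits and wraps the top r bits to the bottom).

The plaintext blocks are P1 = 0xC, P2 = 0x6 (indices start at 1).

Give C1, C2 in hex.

C1 = 0x6, C2 = 0x2

CFB encryption: C_i = P_i ⊕ E(K, C_{i−1}), with C_{0} = IV.
C1: E(K, 0xD) = 0xA; 0xC ⊕ 0xA = 0x6.
C2: E(K, 0x6) = 0x4; 0x6 ⊕ 0x4 = 0x2.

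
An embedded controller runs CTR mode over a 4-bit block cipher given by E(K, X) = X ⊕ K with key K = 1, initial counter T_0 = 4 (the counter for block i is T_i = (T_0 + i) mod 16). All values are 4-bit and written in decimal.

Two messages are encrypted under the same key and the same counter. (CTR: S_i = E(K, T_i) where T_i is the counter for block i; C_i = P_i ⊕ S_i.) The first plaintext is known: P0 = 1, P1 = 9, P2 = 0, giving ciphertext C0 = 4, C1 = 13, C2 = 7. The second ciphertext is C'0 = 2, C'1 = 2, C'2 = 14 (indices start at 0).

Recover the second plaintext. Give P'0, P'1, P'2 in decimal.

P'0 = 7, P'1 = 6, P'2 = 9

In CTR with a reused counter, both messages share the same keystream S_i, so C_i ⊕ C'_i = P_i ⊕ P'_i and thus P'_i = P_i ⊕ C_i ⊕ C'_i.
P'0: 1 ⊕ 4 ⊕ 2 = 7.
P'1: 9 ⊕ 13 ⊕ 2 = 6.
P'2: 0 ⊕ 7 ⊕ 14 = 9.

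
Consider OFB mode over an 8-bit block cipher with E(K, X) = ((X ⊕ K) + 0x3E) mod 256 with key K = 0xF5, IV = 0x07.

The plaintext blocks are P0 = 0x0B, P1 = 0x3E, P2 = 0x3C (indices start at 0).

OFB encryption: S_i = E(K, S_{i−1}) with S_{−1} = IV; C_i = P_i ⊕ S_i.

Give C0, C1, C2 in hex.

C0: S = E(K, 0x07) = 0x30; 0x0B ⊕ 0x30 = 0x3B.
C1: S = E(K, 0x30) = 0x03; 0x3E ⊕ 0x03 = 0x3D.
C2: S = E(K, 0x03) = 0x34; 0x3C ⊕ 0x34 = 0x08.

C0 = 0x3B, C1 = 0x3D, C2 = 0x08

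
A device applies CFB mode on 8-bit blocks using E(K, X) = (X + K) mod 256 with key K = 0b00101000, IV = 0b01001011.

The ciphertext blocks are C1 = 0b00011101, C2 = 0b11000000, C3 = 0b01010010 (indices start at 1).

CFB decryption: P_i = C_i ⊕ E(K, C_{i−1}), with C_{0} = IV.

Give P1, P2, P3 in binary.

P1 = 0b01101110, P2 = 0b10000101, P3 = 0b10111010

P1: E(K, 0b01001011) = 0b01110011; 0b00011101 ⊕ 0b01110011 = 0b01101110.
P2: E(K, 0b00011101) = 0b01000101; 0b11000000 ⊕ 0b01000101 = 0b10000101.
P3: E(K, 0b11000000) = 0b11101000; 0b01010010 ⊕ 0b11101000 = 0b10111010.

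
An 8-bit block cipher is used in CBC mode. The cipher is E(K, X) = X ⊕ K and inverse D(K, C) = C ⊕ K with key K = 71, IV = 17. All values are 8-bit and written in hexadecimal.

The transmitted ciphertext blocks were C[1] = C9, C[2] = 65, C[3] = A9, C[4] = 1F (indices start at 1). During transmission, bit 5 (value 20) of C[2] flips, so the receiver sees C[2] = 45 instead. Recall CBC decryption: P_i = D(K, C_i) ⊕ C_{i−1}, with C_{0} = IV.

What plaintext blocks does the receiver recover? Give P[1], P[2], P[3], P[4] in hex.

P[1] = AF, P[2] = FD, P[3] = 9D, P[4] = C7

Only C[2] changed, to 45. In CBC, a change in C_i garbles P_i and flips the same bit in P_{i+1}. Decrypting the received ciphertext:
P[1]: D(K, C9) = B8; B8 ⊕ 17 = AF.
P[2]: D(K, 45) = 34; 34 ⊕ C9 = FD.
P[3]: D(K, A9) = D8; D8 ⊕ 45 = 9D.
P[4]: D(K, 1F) = 6E; 6E ⊕ A9 = C7.
Blocks that differ from the original plaintext: P[2], P[3].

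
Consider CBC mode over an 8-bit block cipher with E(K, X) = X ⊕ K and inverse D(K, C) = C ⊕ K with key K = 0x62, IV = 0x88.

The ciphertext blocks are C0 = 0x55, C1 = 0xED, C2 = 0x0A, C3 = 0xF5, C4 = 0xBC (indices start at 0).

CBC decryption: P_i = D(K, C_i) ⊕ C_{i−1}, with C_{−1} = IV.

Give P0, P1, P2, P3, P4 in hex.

P0: D(K, 0x55) = 0x37; 0x37 ⊕ 0x88 = 0xBF.
P1: D(K, 0xED) = 0x8F; 0x8F ⊕ 0x55 = 0xDA.
P2: D(K, 0x0A) = 0x68; 0x68 ⊕ 0xED = 0x85.
P3: D(K, 0xF5) = 0x97; 0x97 ⊕ 0x0A = 0x9D.
P4: D(K, 0xBC) = 0xDE; 0xDE ⊕ 0xF5 = 0x2B.

P0 = 0xBF, P1 = 0xDA, P2 = 0x85, P3 = 0x9D, P4 = 0x2B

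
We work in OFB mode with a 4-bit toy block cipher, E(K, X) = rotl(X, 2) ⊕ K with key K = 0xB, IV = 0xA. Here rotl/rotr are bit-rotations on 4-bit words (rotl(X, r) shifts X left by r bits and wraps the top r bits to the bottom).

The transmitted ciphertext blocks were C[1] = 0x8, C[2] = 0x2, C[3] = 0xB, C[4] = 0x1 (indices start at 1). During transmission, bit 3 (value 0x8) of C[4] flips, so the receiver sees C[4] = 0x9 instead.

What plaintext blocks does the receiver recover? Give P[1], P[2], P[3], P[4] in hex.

OFB decryption: S_i = E(K, S_{i−1}) with S_{0} = IV; P_i = C_i ⊕ S_i.
Only C[4] changed, to 0x9. In OFB, a change in C_i flips the same bit in P_i only; the keystream is unaffected. Decrypting the received ciphertext:
P[1]: S = E(K, 0xA) = 0x1; 0x8 ⊕ 0x1 = 0x9.
P[2]: S = E(K, 0x1) = 0xF; 0x2 ⊕ 0xF = 0xD.
P[3]: S = E(K, 0xF) = 0x4; 0xB ⊕ 0x4 = 0xF.
P[4]: S = E(K, 0x4) = 0xA; 0x9 ⊕ 0xA = 0x3.
Blocks that differ from the original plaintext: P[4].

P[1] = 0x9, P[2] = 0xD, P[3] = 0xF, P[4] = 0x3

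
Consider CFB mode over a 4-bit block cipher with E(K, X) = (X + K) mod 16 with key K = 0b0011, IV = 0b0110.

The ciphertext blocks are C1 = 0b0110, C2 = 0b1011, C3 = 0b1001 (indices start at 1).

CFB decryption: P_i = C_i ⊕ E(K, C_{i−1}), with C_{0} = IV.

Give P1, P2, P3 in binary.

P1: E(K, 0b0110) = 0b1001; 0b0110 ⊕ 0b1001 = 0b1111.
P2: E(K, 0b0110) = 0b1001; 0b1011 ⊕ 0b1001 = 0b0010.
P3: E(K, 0b1011) = 0b1110; 0b1001 ⊕ 0b1110 = 0b0111.

P1 = 0b1111, P2 = 0b0010, P3 = 0b0111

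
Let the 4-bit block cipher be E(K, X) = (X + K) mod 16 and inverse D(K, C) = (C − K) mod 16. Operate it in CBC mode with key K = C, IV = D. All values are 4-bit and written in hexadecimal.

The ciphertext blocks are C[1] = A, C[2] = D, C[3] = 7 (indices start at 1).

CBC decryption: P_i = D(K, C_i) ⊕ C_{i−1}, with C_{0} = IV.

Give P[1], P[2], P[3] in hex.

P[1]: D(K, A) = E; E ⊕ D = 3.
P[2]: D(K, D) = 1; 1 ⊕ A = B.
P[3]: D(K, 7) = B; B ⊕ D = 6.

P[1] = 3, P[2] = B, P[3] = 6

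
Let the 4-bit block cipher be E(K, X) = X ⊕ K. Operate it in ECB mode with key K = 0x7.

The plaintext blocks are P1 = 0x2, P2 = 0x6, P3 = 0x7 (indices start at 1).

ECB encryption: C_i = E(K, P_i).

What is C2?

C2 = 0x1

C2: E(K, 0x6) = 0x1.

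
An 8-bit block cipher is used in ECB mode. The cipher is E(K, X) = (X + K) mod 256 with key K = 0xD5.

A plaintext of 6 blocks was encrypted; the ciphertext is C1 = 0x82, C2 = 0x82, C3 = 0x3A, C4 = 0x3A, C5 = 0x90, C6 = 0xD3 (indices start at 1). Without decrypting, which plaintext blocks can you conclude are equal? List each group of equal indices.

ECB encrypts each block independently with the same key, so equal ciphertext blocks imply equal plaintext blocks.
C1 = C2 = 0x82, so P1 = P2.
C3 = C4 = 0x3A, so P3 = P4.

P1 = P2; P3 = P4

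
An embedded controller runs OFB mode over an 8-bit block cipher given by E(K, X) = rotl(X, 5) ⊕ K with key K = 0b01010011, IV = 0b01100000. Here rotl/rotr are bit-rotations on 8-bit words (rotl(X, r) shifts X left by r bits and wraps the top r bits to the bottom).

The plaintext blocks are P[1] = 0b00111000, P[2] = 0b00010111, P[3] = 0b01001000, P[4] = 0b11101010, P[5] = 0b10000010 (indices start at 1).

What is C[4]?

OFB encryption: S_i = E(K, S_{i−1}) with S_{0} = IV; C_i = P_i ⊕ S_i.
C[1]: S = E(K, 0b01100000) = 0b01011111; 0b00111000 ⊕ 0b01011111 = 0b01100111.
C[2]: S = E(K, 0b01011111) = 0b10111000; 0b00010111 ⊕ 0b10111000 = 0b10101111.
C[3]: S = E(K, 0b10111000) = 0b01000100; 0b01001000 ⊕ 0b01000100 = 0b00001100.
C[4]: S = E(K, 0b01000100) = 0b11011011; 0b11101010 ⊕ 0b11011011 = 0b00110001.

C[4] = 0b00110001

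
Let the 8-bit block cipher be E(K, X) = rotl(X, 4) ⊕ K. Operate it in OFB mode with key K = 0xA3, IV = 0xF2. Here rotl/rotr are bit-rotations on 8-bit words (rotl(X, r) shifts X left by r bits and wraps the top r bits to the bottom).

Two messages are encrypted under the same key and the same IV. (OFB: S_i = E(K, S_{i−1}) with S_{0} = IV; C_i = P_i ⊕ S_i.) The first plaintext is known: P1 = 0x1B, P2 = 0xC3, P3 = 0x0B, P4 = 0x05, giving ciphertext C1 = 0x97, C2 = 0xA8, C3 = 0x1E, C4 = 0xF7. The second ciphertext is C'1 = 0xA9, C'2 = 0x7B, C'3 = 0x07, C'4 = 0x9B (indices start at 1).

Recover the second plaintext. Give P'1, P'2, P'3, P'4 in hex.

In OFB with a reused IV, both messages share the same keystream S_i, so C_i ⊕ C'_i = P_i ⊕ P'_i and thus P'_i = P_i ⊕ C_i ⊕ C'_i.
P'1: 0x1B ⊕ 0x97 ⊕ 0xA9 = 0x25.
P'2: 0xC3 ⊕ 0xA8 ⊕ 0x7B = 0x10.
P'3: 0x0B ⊕ 0x1E ⊕ 0x07 = 0x12.
P'4: 0x05 ⊕ 0xF7 ⊕ 0x9B = 0x69.

P'1 = 0x25, P'2 = 0x10, P'3 = 0x12, P'4 = 0x69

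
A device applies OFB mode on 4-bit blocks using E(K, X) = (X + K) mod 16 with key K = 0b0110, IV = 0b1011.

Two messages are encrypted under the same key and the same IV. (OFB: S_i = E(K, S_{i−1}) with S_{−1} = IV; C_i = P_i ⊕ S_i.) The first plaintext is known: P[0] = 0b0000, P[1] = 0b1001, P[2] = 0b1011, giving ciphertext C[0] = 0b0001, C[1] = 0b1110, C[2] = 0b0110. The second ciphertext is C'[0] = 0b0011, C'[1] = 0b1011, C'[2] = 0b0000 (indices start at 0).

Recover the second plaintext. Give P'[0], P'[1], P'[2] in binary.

In OFB with a reused IV, both messages share the same keystream S_i, so C_i ⊕ C'_i = P_i ⊕ P'_i and thus P'_i = P_i ⊕ C_i ⊕ C'_i.
P'[0]: 0b0000 ⊕ 0b0001 ⊕ 0b0011 = 0b0010.
P'[1]: 0b1001 ⊕ 0b1110 ⊕ 0b1011 = 0b1100.
P'[2]: 0b1011 ⊕ 0b0110 ⊕ 0b0000 = 0b1101.

P'[0] = 0b0010, P'[1] = 0b1100, P'[2] = 0b1101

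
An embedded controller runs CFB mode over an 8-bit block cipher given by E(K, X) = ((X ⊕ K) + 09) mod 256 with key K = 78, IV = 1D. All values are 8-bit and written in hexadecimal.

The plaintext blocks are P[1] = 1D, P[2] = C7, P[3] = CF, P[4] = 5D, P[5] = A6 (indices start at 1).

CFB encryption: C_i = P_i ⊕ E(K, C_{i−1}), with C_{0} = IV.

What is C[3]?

C[3] = 7B

C[1]: E(K, 1D) = 6E; 1D ⊕ 6E = 73.
C[2]: E(K, 73) = 14; C7 ⊕ 14 = D3.
C[3]: E(K, D3) = B4; CF ⊕ B4 = 7B.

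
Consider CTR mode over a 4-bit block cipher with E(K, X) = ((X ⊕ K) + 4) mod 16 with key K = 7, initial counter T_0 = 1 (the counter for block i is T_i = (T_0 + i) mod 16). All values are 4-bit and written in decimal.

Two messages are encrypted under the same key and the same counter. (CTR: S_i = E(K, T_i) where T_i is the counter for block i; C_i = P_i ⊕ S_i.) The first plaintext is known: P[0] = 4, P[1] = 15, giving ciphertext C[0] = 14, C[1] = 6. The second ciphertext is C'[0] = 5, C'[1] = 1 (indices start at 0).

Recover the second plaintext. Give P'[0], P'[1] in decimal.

P'[0] = 15, P'[1] = 8

In CTR with a reused counter, both messages share the same keystream S_i, so C_i ⊕ C'_i = P_i ⊕ P'_i and thus P'_i = P_i ⊕ C_i ⊕ C'_i.
P'[0]: 4 ⊕ 14 ⊕ 5 = 15.
P'[1]: 15 ⊕ 6 ⊕ 1 = 8.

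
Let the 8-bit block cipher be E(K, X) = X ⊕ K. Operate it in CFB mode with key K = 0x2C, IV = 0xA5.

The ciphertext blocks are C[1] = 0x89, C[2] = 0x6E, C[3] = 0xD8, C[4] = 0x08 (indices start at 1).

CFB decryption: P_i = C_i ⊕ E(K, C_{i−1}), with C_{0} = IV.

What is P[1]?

P[1] = 0x00

P[1]: E(K, 0xA5) = 0x89; 0x89 ⊕ 0x89 = 0x00.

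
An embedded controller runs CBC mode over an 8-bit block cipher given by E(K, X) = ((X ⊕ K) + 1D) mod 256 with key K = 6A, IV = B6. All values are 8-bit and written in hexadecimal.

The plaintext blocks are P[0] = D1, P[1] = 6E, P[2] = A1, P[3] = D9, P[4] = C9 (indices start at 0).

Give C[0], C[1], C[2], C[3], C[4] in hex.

C[0] = 2A, C[1] = 4B, C[2] = 9D, C[3] = 4B, C[4] = 05

CBC encryption: C_i = E(K, P_i ⊕ C_{i−1}), with C_{−1} = IV.
C[0]: P[0] ⊕ B6 = 67; E(K, 67) = 2A.
C[1]: P[1] ⊕ 2A = 44; E(K, 44) = 4B.
C[2]: P[2] ⊕ 4B = EA; E(K, EA) = 9D.
C[3]: P[3] ⊕ 9D = 44; E(K, 44) = 4B.
C[4]: P[4] ⊕ 4B = 82; E(K, 82) = 05.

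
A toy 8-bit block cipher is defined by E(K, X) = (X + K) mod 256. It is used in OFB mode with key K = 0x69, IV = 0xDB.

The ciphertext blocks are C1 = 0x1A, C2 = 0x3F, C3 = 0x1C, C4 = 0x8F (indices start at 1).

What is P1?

OFB decryption: S_i = E(K, S_{i−1}) with S_{0} = IV; P_i = C_i ⊕ S_i.
P1: S = E(K, 0xDB) = 0x44; 0x1A ⊕ 0x44 = 0x5E.

P1 = 0x5E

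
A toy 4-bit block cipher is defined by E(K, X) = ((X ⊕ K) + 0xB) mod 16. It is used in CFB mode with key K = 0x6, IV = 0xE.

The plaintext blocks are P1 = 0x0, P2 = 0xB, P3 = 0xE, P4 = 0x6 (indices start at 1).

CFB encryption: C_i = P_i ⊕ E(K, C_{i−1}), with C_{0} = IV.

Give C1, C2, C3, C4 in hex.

C1: E(K, 0xE) = 0x3; 0x0 ⊕ 0x3 = 0x3.
C2: E(K, 0x3) = 0x0; 0xB ⊕ 0x0 = 0xB.
C3: E(K, 0xB) = 0x8; 0xE ⊕ 0x8 = 0x6.
C4: E(K, 0x6) = 0xB; 0x6 ⊕ 0xB = 0xD.

C1 = 0x3, C2 = 0xB, C3 = 0x6, C4 = 0xD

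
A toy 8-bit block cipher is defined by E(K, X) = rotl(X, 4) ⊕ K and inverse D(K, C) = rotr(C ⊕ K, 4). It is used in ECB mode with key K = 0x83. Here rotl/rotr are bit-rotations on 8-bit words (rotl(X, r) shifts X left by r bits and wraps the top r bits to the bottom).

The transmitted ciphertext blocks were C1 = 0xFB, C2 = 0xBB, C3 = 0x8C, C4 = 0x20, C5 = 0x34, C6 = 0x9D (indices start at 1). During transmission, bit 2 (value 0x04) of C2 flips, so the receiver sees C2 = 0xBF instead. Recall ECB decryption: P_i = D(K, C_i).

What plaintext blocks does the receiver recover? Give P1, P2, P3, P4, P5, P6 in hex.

P1 = 0x87, P2 = 0xC3, P3 = 0xF0, P4 = 0x3A, P5 = 0x7B, P6 = 0xE1

Only C2 changed, to 0xBF. In ECB, a change in C_i affects only P_i. Decrypting the received ciphertext:
P1: D(K, 0xFB) = 0x87.
P2: D(K, 0xBF) = 0xC3.
P3: D(K, 0x8C) = 0xF0.
P4: D(K, 0x20) = 0x3A.
P5: D(K, 0x34) = 0x7B.
P6: D(K, 0x9D) = 0xE1.
Blocks that differ from the original plaintext: P2.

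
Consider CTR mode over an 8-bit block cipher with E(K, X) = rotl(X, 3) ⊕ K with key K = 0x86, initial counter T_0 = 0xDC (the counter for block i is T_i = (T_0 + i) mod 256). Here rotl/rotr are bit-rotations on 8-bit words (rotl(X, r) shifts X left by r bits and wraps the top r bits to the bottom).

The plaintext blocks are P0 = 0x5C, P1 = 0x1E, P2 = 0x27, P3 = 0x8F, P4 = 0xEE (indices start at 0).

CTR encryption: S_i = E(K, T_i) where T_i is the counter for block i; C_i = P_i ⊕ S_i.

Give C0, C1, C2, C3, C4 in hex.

C0 = 0x3C, C1 = 0x76, C2 = 0x57, C3 = 0xF7, C4 = 0x6F

C0: T = 0xDC, S = E(K, T) = 0x60; 0x5C ⊕ 0x60 = 0x3C.
C1: T = 0xDD, S = E(K, T) = 0x68; 0x1E ⊕ 0x68 = 0x76.
C2: T = 0xDE, S = E(K, T) = 0x70; 0x27 ⊕ 0x70 = 0x57.
C3: T = 0xDF, S = E(K, T) = 0x78; 0x8F ⊕ 0x78 = 0xF7.
C4: T = 0xE0, S = E(K, T) = 0x81; 0xEE ⊕ 0x81 = 0x6F.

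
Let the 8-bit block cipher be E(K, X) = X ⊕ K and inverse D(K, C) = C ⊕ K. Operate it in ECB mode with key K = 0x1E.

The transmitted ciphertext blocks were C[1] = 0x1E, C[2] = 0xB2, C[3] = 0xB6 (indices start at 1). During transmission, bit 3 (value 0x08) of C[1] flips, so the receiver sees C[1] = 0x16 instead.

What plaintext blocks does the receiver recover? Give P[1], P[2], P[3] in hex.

P[1] = 0x08, P[2] = 0xAC, P[3] = 0xA8

ECB decryption: P_i = D(K, C_i).
Only C[1] changed, to 0x16. In ECB, a change in C_i affects only P_i. Decrypting the received ciphertext:
P[1]: D(K, 0x16) = 0x08.
P[2]: D(K, 0xB2) = 0xAC.
P[3]: D(K, 0xB6) = 0xA8.
Blocks that differ from the original plaintext: P[1].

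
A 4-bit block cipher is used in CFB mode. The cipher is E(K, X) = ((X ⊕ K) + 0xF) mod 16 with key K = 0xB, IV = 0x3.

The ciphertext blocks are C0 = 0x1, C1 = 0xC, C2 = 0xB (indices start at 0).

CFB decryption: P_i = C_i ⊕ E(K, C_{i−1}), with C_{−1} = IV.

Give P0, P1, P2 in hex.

P0 = 0x6, P1 = 0x5, P2 = 0xD

P0: E(K, 0x3) = 0x7; 0x1 ⊕ 0x7 = 0x6.
P1: E(K, 0x1) = 0x9; 0xC ⊕ 0x9 = 0x5.
P2: E(K, 0xC) = 0x6; 0xB ⊕ 0x6 = 0xD.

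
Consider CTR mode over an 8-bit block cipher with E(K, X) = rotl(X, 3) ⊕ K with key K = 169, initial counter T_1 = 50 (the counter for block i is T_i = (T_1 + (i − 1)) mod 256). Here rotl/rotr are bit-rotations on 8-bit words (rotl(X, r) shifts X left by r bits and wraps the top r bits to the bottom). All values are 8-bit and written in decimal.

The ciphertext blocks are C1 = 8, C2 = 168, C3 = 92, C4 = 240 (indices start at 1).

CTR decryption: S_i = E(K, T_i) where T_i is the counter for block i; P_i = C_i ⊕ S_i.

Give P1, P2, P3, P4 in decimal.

P1 = 48, P2 = 152, P3 = 84, P4 = 240

P1: T = 50, S = E(K, T) = 56; 8 ⊕ 56 = 48.
P2: T = 51, S = E(K, T) = 48; 168 ⊕ 48 = 152.
P3: T = 52, S = E(K, T) = 8; 92 ⊕ 8 = 84.
P4: T = 53, S = E(K, T) = 0; 240 ⊕ 0 = 240.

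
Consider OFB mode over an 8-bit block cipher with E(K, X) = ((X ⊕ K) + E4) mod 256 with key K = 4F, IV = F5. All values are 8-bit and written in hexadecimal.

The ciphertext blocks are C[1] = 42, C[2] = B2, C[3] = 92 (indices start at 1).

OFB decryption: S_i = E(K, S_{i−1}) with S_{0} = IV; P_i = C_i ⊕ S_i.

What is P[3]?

P[1]: S = E(K, F5) = 9E; 42 ⊕ 9E = DC.
P[2]: S = E(K, 9E) = B5; B2 ⊕ B5 = 07.
P[3]: S = E(K, B5) = DE; 92 ⊕ DE = 4C.

P[3] = 4C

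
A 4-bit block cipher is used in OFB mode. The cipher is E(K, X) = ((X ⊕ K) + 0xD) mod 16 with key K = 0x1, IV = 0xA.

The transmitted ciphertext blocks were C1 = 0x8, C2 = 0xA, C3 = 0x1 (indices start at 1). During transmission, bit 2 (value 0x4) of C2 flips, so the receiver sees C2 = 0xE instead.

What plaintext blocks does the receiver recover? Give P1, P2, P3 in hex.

OFB decryption: S_i = E(K, S_{i−1}) with S_{0} = IV; P_i = C_i ⊕ S_i.
Only C2 changed, to 0xE. In OFB, a change in C_i flips the same bit in P_i only; the keystream is unaffected. Decrypting the received ciphertext:
P1: S = E(K, 0xA) = 0x8; 0x8 ⊕ 0x8 = 0x0.
P2: S = E(K, 0x8) = 0x6; 0xE ⊕ 0x6 = 0x8.
P3: S = E(K, 0x6) = 0x4; 0x1 ⊕ 0x4 = 0x5.
Blocks that differ from the original plaintext: P2.

P1 = 0x0, P2 = 0x8, P3 = 0x5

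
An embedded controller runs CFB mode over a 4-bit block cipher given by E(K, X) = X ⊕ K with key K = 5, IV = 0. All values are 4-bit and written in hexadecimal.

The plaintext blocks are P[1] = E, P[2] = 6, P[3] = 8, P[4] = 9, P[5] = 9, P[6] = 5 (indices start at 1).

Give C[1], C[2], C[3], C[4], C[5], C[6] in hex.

C[1] = B, C[2] = 8, C[3] = 5, C[4] = 9, C[5] = 5, C[6] = 5

CFB encryption: C_i = P_i ⊕ E(K, C_{i−1}), with C_{0} = IV.
C[1]: E(K, 0) = 5; E ⊕ 5 = B.
C[2]: E(K, B) = E; 6 ⊕ E = 8.
C[3]: E(K, 8) = D; 8 ⊕ D = 5.
C[4]: E(K, 5) = 0; 9 ⊕ 0 = 9.
C[5]: E(K, 9) = C; 9 ⊕ C = 5.
C[6]: E(K, 5) = 0; 5 ⊕ 0 = 5.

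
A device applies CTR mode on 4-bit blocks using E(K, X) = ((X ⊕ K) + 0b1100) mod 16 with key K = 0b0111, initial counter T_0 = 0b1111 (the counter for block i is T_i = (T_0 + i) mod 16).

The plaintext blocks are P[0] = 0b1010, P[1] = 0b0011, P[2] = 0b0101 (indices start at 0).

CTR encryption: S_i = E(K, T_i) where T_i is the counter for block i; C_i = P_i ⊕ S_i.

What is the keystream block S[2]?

0b0010

C[0]: T = 0b1111, S = E(K, T) = 0b0100; 0b1010 ⊕ 0b0100 = 0b1110.
C[1]: T = 0b0000, S = E(K, T) = 0b0011; 0b0011 ⊕ 0b0011 = 0b0000.
C[2]: T = 0b0001, S = E(K, T) = 0b0010; 0b0101 ⊕ 0b0010 = 0b0111.
So S[2] = 0b0010.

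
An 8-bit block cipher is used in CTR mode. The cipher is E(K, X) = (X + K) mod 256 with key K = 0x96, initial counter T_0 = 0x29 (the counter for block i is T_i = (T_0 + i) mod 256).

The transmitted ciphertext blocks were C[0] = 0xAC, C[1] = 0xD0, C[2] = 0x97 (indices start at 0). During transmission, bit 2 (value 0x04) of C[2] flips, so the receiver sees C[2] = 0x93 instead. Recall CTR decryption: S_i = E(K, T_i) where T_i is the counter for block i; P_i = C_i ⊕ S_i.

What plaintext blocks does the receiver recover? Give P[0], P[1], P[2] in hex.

Only C[2] changed, to 0x93. In CTR, a change in C_i flips the same bit in P_i only; the keystream is unaffected. Decrypting the received ciphertext:
P[0]: T = 0x29, S = E(K, T) = 0xBF; 0xAC ⊕ 0xBF = 0x13.
P[1]: T = 0x2A, S = E(K, T) = 0xC0; 0xD0 ⊕ 0xC0 = 0x10.
P[2]: T = 0x2B, S = E(K, T) = 0xC1; 0x93 ⊕ 0xC1 = 0x52.
Blocks that differ from the original plaintext: P[2].

P[0] = 0x13, P[1] = 0x10, P[2] = 0x52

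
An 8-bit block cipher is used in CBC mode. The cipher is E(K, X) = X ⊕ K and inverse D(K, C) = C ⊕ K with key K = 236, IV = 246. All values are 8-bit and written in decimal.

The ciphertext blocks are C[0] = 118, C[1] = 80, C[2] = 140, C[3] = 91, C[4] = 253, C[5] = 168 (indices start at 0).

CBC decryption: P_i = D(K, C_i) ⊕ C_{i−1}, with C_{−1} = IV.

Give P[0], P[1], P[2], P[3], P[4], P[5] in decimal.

P[0]: D(K, 118) = 154; 154 ⊕ 246 = 108.
P[1]: D(K, 80) = 188; 188 ⊕ 118 = 202.
P[2]: D(K, 140) = 96; 96 ⊕ 80 = 48.
P[3]: D(K, 91) = 183; 183 ⊕ 140 = 59.
P[4]: D(K, 253) = 17; 17 ⊕ 91 = 74.
P[5]: D(K, 168) = 68; 68 ⊕ 253 = 185.

P[0] = 108, P[1] = 202, P[2] = 48, P[3] = 59, P[4] = 74, P[5] = 185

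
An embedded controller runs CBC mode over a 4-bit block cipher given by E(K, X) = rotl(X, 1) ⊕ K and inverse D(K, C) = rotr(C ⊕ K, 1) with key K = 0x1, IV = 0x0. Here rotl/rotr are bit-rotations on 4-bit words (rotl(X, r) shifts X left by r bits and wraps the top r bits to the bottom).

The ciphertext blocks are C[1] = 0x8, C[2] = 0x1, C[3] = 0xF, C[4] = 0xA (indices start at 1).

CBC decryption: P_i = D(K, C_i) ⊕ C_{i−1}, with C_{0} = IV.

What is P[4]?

P[4]: D(K, 0xA) = 0xD; 0xD ⊕ 0xF = 0x2.

P[4] = 0x2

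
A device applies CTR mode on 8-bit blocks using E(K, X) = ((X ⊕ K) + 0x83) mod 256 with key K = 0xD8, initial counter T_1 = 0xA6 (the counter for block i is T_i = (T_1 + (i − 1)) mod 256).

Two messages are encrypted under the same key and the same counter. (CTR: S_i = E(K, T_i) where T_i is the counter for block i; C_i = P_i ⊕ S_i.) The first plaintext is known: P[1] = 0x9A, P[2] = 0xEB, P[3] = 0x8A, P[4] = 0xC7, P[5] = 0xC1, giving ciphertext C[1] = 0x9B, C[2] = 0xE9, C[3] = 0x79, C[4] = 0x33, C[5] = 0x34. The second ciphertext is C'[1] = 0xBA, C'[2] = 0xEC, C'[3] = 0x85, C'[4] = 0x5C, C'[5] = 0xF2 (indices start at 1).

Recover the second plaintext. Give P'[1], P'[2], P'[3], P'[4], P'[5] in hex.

P'[1] = 0xBB, P'[2] = 0xEE, P'[3] = 0x76, P'[4] = 0xA8, P'[5] = 0x07

In CTR with a reused counter, both messages share the same keystream S_i, so C_i ⊕ C'_i = P_i ⊕ P'_i and thus P'_i = P_i ⊕ C_i ⊕ C'_i.
P'[1]: 0x9A ⊕ 0x9B ⊕ 0xBA = 0xBB.
P'[2]: 0xEB ⊕ 0xE9 ⊕ 0xEC = 0xEE.
P'[3]: 0x8A ⊕ 0x79 ⊕ 0x85 = 0x76.
P'[4]: 0xC7 ⊕ 0x33 ⊕ 0x5C = 0xA8.
P'[5]: 0xC1 ⊕ 0x34 ⊕ 0xF2 = 0x07.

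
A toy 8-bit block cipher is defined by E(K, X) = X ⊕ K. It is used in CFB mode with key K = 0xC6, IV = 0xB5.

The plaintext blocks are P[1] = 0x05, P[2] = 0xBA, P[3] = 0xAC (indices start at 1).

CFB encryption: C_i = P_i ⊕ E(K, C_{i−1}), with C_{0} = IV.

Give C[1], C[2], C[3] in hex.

C[1] = 0x76, C[2] = 0x0A, C[3] = 0x60

C[1]: E(K, 0xB5) = 0x73; 0x05 ⊕ 0x73 = 0x76.
C[2]: E(K, 0x76) = 0xB0; 0xBA ⊕ 0xB0 = 0x0A.
C[3]: E(K, 0x0A) = 0xCC; 0xAC ⊕ 0xCC = 0x60.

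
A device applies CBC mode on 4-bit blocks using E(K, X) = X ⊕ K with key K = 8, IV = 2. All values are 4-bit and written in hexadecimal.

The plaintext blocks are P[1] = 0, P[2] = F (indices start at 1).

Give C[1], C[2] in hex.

CBC encryption: C_i = E(K, P_i ⊕ C_{i−1}), with C_{0} = IV.
C[1]: P[1] ⊕ 2 = 2; E(K, 2) = A.
C[2]: P[2] ⊕ A = 5; E(K, 5) = D.

C[1] = A, C[2] = D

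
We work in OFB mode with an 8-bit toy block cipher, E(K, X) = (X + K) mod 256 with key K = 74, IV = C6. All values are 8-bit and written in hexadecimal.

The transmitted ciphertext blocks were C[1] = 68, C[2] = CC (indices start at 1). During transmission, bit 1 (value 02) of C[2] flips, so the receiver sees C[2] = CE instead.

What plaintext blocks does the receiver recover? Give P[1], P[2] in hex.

OFB decryption: S_i = E(K, S_{i−1}) with S_{0} = IV; P_i = C_i ⊕ S_i.
Only C[2] changed, to CE. In OFB, a change in C_i flips the same bit in P_i only; the keystream is unaffected. Decrypting the received ciphertext:
P[1]: S = E(K, C6) = 3A; 68 ⊕ 3A = 52.
P[2]: S = E(K, 3A) = AE; CE ⊕ AE = 60.
Blocks that differ from the original plaintext: P[2].

P[1] = 52, P[2] = 60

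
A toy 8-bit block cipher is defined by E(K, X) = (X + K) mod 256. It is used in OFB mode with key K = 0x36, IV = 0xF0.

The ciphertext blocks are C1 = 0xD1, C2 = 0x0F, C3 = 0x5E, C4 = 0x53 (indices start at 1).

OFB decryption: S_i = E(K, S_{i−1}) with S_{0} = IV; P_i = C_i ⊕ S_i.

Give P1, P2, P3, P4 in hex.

P1: S = E(K, 0xF0) = 0x26; 0xD1 ⊕ 0x26 = 0xF7.
P2: S = E(K, 0x26) = 0x5C; 0x0F ⊕ 0x5C = 0x53.
P3: S = E(K, 0x5C) = 0x92; 0x5E ⊕ 0x92 = 0xCC.
P4: S = E(K, 0x92) = 0xC8; 0x53 ⊕ 0xC8 = 0x9B.

P1 = 0xF7, P2 = 0x53, P3 = 0xCC, P4 = 0x9B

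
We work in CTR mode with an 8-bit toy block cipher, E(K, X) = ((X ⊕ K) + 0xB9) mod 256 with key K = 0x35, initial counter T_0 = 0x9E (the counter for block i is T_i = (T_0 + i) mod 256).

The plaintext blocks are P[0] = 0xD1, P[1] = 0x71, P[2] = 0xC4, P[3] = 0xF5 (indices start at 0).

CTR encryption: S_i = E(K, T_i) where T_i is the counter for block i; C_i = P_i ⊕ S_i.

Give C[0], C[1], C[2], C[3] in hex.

C[0]: T = 0x9E, S = E(K, T) = 0x64; 0xD1 ⊕ 0x64 = 0xB5.
C[1]: T = 0x9F, S = E(K, T) = 0x63; 0x71 ⊕ 0x63 = 0x12.
C[2]: T = 0xA0, S = E(K, T) = 0x4E; 0xC4 ⊕ 0x4E = 0x8A.
C[3]: T = 0xA1, S = E(K, T) = 0x4D; 0xF5 ⊕ 0x4D = 0xB8.

C[0] = 0xB5, C[1] = 0x12, C[2] = 0x8A, C[3] = 0xB8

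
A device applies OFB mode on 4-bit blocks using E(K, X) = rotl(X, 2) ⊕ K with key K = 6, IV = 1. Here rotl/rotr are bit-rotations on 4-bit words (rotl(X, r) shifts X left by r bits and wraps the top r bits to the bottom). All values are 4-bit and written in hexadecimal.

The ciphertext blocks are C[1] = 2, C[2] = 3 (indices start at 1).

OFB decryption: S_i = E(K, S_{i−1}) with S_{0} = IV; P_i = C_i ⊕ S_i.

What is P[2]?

P[2] = D

P[1]: S = E(K, 1) = 2; 2 ⊕ 2 = 0.
P[2]: S = E(K, 2) = E; 3 ⊕ E = D.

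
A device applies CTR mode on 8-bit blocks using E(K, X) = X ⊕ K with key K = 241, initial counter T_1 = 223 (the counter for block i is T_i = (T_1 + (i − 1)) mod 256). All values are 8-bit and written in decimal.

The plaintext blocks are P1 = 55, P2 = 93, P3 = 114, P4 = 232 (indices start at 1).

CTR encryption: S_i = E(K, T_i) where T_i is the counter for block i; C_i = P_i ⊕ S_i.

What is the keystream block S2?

C1: T = 223, S = E(K, T) = 46; 55 ⊕ 46 = 25.
C2: T = 224, S = E(K, T) = 17; 93 ⊕ 17 = 76.
So S2 = 17.

17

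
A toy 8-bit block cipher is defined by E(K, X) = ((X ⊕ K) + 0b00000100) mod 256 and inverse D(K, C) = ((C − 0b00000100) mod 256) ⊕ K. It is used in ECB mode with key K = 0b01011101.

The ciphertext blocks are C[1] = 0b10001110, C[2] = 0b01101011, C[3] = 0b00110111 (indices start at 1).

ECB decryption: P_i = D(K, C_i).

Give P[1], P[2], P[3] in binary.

P[1] = 0b11010111, P[2] = 0b00111010, P[3] = 0b01101110

P[1]: D(K, 0b10001110) = 0b11010111.
P[2]: D(K, 0b01101011) = 0b00111010.
P[3]: D(K, 0b00110111) = 0b01101110.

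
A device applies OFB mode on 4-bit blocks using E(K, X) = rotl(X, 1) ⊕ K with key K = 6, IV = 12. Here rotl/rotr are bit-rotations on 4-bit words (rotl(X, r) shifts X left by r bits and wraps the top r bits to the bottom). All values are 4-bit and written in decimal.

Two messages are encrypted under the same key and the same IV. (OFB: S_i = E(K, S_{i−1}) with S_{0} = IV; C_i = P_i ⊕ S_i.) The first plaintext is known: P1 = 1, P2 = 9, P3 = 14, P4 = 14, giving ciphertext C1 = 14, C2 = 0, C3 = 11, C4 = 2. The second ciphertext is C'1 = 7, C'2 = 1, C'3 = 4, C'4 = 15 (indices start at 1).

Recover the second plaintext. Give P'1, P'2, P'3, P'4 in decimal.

P'1 = 8, P'2 = 8, P'3 = 1, P'4 = 3

In OFB with a reused IV, both messages share the same keystream S_i, so C_i ⊕ C'_i = P_i ⊕ P'_i and thus P'_i = P_i ⊕ C_i ⊕ C'_i.
P'1: 1 ⊕ 14 ⊕ 7 = 8.
P'2: 9 ⊕ 0 ⊕ 1 = 8.
P'3: 14 ⊕ 11 ⊕ 4 = 1.
P'4: 14 ⊕ 2 ⊕ 15 = 3.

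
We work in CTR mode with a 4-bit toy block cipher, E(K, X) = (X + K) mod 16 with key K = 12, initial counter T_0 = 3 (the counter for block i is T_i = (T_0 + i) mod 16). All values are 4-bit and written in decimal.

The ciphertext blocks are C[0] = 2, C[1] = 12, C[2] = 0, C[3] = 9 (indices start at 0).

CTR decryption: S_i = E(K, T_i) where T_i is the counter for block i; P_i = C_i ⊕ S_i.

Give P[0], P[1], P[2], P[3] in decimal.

P[0] = 13, P[1] = 12, P[2] = 1, P[3] = 11

P[0]: T = 3, S = E(K, T) = 15; 2 ⊕ 15 = 13.
P[1]: T = 4, S = E(K, T) = 0; 12 ⊕ 0 = 12.
P[2]: T = 5, S = E(K, T) = 1; 0 ⊕ 1 = 1.
P[3]: T = 6, S = E(K, T) = 2; 9 ⊕ 2 = 11.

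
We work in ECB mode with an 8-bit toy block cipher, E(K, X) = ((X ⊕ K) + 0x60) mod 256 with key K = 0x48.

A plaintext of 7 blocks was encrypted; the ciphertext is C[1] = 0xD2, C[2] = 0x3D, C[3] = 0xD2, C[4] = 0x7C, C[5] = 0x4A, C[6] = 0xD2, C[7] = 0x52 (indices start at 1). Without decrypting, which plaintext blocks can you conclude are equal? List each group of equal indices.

P[1] = P[3] = P[6]

ECB encrypts each block independently with the same key, so equal ciphertext blocks imply equal plaintext blocks.
C[1] = C[3] = C[6] = 0xD2, so P[1] = P[3] = P[6].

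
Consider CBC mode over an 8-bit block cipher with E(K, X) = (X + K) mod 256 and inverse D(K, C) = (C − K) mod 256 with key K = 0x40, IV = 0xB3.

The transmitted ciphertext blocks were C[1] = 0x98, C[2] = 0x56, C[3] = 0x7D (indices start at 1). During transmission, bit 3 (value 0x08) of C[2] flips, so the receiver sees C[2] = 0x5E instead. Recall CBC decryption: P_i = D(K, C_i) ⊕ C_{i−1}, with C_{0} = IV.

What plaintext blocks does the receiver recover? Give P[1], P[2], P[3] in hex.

Only C[2] changed, to 0x5E. In CBC, a change in C_i garbles P_i and flips the same bit in P_{i+1}. Decrypting the received ciphertext:
P[1]: D(K, 0x98) = 0x58; 0x58 ⊕ 0xB3 = 0xEB.
P[2]: D(K, 0x5E) = 0x1E; 0x1E ⊕ 0x98 = 0x86.
P[3]: D(K, 0x7D) = 0x3D; 0x3D ⊕ 0x5E = 0x63.
Blocks that differ from the original plaintext: P[2], P[3].

P[1] = 0xEB, P[2] = 0x86, P[3] = 0x63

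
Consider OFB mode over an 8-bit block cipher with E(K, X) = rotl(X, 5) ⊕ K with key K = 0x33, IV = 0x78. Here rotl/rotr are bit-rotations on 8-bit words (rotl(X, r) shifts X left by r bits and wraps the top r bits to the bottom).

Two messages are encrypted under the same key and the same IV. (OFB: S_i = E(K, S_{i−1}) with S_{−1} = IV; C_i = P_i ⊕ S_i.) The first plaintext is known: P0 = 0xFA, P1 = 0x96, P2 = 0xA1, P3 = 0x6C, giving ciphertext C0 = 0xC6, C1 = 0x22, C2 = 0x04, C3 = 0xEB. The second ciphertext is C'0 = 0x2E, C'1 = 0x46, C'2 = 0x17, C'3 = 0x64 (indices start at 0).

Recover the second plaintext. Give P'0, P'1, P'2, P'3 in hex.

In OFB with a reused IV, both messages share the same keystream S_i, so C_i ⊕ C'_i = P_i ⊕ P'_i and thus P'_i = P_i ⊕ C_i ⊕ C'_i.
P'0: 0xFA ⊕ 0xC6 ⊕ 0x2E = 0x12.
P'1: 0x96 ⊕ 0x22 ⊕ 0x46 = 0xF2.
P'2: 0xA1 ⊕ 0x04 ⊕ 0x17 = 0xB2.
P'3: 0x6C ⊕ 0xEB ⊕ 0x64 = 0xE3.

P'0 = 0x12, P'1 = 0xF2, P'2 = 0xB2, P'3 = 0xE3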